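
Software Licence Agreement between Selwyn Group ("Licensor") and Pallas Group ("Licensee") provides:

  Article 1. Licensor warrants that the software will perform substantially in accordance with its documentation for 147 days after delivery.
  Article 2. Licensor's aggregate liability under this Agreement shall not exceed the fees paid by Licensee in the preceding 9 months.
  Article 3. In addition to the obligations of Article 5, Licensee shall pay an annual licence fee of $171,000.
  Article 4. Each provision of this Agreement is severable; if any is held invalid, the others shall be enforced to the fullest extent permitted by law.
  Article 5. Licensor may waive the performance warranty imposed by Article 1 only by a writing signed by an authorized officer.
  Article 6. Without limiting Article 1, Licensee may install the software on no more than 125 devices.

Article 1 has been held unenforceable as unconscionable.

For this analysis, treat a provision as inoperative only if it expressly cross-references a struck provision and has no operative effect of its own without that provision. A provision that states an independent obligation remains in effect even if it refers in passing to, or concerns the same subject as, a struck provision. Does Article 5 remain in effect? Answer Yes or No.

Article 1 is struck. The only function of Article 5 is the waiver condition for Article 1, so it cannot stand once Article 1 is removed. Although Article 3 refers to Article 5, its operative terms do not depend on Article 5, so it remains in effect. Although Article 6 refers to Article 1, its operative terms do not depend on Article 1, so it remains in effect. Under the severability clause in Article 4, the remaining provisions continue in force. That leaves Article 2, Article 3, Article 4, and Article 6 in effect. Article 5 is among the inoperative provisions, so the answer is no.

No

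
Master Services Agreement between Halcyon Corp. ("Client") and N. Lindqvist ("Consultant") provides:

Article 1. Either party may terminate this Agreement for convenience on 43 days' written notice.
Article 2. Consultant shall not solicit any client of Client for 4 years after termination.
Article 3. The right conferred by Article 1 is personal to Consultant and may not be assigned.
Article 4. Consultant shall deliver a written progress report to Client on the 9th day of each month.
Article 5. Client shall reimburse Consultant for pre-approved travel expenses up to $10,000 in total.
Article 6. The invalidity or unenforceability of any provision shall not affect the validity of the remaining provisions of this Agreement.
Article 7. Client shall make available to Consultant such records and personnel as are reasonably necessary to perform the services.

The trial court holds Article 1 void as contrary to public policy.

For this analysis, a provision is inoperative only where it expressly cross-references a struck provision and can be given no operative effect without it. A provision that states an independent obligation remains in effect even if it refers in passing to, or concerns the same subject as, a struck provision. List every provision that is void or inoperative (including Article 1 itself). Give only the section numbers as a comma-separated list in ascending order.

1, 3

Article 1 is struck. The only function of Article 3 is the non-assignment of Article 1, so it cannot stand once Article 1 is removed. Article 6 is a severability clause and preserves every provision that can still be given independent effect. That leaves Article 2, Article 4, Article 5, Article 6, and Article 7 in effect.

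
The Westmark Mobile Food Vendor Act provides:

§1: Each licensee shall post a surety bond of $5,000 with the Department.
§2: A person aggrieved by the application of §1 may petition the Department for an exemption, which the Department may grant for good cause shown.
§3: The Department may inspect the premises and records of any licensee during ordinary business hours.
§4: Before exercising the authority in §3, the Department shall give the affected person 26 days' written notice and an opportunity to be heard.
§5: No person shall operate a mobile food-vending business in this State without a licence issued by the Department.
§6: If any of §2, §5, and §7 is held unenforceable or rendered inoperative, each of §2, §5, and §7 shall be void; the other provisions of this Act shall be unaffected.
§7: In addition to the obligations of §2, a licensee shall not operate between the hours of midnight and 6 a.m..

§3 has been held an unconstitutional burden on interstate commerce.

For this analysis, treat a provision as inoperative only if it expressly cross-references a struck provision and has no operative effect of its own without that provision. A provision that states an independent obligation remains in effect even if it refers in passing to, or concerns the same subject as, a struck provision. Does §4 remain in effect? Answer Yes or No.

§3 is struck. §4 operates only by reference to §3, so it falls with §3. §6 ties §2, §5, and §7 together, but none of those is affected here; the remaining provisions continue in force under §6. The provisions still in force are §1, §2, §5, §6, and §7. §4 is among the inoperative provisions, so the answer is no.

No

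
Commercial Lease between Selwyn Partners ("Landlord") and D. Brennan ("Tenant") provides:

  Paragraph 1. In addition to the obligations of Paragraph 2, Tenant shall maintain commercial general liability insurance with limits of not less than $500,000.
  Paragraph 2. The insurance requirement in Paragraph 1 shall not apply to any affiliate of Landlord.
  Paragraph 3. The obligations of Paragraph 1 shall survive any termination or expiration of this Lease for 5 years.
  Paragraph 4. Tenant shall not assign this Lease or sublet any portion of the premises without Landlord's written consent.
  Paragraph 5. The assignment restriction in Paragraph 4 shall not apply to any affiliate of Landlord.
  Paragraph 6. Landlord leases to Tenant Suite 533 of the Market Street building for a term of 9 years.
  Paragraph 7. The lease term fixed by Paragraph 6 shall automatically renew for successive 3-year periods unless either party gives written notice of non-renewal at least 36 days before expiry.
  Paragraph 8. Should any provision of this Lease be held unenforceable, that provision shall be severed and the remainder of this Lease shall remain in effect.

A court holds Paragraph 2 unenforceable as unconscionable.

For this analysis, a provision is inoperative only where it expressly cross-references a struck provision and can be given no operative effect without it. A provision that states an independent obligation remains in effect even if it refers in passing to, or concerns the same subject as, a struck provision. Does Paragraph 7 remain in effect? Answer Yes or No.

Paragraph 2 is struck. Although Paragraph 1 refers to Paragraph 2, its operative terms do not depend on Paragraph 2, so it remains in effect. No other provision's operative terms depend on Paragraph 2. Under the severability clause in Paragraph 8, the remaining provisions continue in force. The provisions still in force are Paragraph 1, Paragraph 3, Paragraph 4, Paragraph 5, Paragraph 6, Paragraph 7, and Paragraph 8. Paragraph 7 is among the surviving provisions, so the answer is yes.

Yes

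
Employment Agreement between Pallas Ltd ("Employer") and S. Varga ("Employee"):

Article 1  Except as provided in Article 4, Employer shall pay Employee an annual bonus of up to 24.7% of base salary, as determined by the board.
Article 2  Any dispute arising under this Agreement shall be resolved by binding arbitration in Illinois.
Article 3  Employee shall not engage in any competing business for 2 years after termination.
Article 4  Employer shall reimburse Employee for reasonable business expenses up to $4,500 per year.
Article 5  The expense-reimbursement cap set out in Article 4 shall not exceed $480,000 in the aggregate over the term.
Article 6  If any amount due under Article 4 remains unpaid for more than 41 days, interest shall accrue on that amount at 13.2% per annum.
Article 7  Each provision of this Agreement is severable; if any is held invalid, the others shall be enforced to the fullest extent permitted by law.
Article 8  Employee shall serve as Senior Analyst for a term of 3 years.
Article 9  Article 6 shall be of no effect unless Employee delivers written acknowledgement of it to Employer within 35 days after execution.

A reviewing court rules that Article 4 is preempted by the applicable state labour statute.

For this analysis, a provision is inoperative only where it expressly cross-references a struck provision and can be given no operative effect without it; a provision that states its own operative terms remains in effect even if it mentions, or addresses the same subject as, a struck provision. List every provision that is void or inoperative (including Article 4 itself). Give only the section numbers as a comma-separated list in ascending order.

4, 5, 6, 9

Article 4 is struck. Article 5 does nothing except set the aggregate cap on the expense-reimbursement cap by reference to Article 4; with Article 4 gone it has no independent effect and is inoperative. Article 6 has no operative effect of its own apart from Article 4 and is therefore inoperative. The only function of Article 9 is the acknowledgement condition for Article 6, so it cannot stand once Article 6 is removed. Article 1 mentions Article 4 but its own obligation stands independently of Article 4, so Article 1 is not affected. Article 7 is a severability clause and preserves every provision that can still be given independent effect. The provisions still in force are Article 1, Article 2, Article 3, Article 7, and Article 8.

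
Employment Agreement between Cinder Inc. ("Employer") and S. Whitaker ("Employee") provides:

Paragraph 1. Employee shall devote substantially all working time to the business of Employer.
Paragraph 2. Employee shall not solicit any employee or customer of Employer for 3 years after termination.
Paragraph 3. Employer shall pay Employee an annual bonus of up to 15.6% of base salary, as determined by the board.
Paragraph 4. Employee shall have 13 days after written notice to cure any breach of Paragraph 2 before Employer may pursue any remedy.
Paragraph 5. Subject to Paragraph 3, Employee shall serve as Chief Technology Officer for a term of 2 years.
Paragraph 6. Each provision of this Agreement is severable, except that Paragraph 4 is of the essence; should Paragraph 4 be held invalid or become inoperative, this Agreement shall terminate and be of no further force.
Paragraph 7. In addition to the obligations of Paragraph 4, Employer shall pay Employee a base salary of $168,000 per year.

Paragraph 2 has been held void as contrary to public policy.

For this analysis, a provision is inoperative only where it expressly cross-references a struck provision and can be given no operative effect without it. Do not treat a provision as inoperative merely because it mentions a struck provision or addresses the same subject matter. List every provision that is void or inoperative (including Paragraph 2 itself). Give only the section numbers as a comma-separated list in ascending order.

1, 2, 3, 4, 5, 6, 7

Paragraph 2 is struck. The only function of Paragraph 4 is the cure period for breach of Paragraph 2, so it cannot stand once Paragraph 2 is removed. Paragraph 6 makes Paragraph 4 an essential term, and Paragraph 4 has been rendered inoperative by the cascade; under Paragraph 6, the entire Agreement is therefore void. No provision of the Agreement survives.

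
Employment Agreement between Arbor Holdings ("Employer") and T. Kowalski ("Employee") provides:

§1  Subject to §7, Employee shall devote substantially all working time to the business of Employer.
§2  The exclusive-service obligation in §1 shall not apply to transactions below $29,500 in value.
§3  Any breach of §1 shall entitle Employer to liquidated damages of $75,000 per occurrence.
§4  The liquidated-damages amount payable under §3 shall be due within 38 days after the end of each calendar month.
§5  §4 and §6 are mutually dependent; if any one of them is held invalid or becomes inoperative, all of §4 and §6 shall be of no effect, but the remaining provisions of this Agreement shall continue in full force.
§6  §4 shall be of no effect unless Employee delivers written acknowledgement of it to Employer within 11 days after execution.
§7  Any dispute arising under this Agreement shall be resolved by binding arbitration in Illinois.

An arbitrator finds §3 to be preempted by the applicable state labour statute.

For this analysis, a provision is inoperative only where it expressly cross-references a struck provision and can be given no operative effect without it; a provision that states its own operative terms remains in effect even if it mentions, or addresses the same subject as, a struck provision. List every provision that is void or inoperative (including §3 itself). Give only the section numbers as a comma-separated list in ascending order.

§3 is struck. §4 operates only by reference to §3, so it falls with §3. §6 merely fixes the acknowledgement condition for §4; with §4 gone it has nothing to operate on and falls away. §5 declares §4 and §6 mutually dependent; since one of them has fallen, all of them are of no effect. The remainder continues in force under §5. §1, §2, §5, and §7 remain in effect.

3, 4, 6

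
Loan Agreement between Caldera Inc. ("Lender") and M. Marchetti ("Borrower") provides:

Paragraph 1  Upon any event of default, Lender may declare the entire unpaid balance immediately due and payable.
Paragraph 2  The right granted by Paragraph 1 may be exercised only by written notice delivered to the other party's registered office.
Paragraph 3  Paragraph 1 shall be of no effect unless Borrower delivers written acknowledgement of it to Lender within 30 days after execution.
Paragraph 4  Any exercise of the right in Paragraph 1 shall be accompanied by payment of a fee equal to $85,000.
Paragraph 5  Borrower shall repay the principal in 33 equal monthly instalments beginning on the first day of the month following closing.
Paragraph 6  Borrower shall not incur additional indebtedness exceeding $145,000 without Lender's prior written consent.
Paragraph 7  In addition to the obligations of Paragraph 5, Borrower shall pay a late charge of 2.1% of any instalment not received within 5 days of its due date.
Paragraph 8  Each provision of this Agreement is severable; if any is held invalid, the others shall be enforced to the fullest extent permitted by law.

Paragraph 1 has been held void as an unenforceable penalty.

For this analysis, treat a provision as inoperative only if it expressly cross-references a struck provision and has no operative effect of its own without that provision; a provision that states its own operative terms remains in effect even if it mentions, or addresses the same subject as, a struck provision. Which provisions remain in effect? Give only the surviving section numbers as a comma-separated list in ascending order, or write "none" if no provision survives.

5, 6, 7, 8

Paragraph 1 is struck. Paragraph 2 operates only by reference to Paragraph 1, so it falls with Paragraph 1. The only function of Paragraph 3 is the acknowledgement condition for Paragraph 1, so it cannot stand once Paragraph 1 is removed. Paragraph 4 operates only by reference to Paragraph 1, so it falls with Paragraph 1. Under the severability clause in Paragraph 8, the remaining provisions continue in force. The provisions still in force are Paragraph 5, Paragraph 6, Paragraph 7, and Paragraph 8.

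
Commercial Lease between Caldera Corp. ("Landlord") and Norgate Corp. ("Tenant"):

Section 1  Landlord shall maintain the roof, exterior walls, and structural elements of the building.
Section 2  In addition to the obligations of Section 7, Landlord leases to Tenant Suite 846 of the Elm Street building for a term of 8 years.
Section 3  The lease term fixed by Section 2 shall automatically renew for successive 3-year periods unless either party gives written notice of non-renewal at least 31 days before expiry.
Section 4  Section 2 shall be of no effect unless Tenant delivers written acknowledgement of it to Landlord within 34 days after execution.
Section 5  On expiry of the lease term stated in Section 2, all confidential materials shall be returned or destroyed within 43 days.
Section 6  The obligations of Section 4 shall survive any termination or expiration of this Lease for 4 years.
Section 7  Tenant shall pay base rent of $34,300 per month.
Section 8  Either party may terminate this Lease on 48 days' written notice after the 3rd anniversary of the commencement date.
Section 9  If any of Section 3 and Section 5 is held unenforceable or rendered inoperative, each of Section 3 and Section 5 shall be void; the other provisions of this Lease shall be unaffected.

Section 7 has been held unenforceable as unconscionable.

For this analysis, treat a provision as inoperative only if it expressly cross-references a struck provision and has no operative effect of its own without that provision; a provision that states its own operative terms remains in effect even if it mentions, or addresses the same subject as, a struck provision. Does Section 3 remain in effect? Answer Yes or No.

Yes

Section 7 is struck. Although Section 2 refers to Section 7, its operative terms do not depend on Section 7, so it remains in effect. Nothing else in the Lease is defined by reference to Section 7. Section 9 ties Section 3 and Section 5 together, but none of those is affected here; the remaining provisions continue in force under Section 9. Section 1, Section 2, Section 3, Section 4, Section 5, Section 6, Section 8, and Section 9 remain in effect. Section 3 is among the surviving provisions, so the answer is yes.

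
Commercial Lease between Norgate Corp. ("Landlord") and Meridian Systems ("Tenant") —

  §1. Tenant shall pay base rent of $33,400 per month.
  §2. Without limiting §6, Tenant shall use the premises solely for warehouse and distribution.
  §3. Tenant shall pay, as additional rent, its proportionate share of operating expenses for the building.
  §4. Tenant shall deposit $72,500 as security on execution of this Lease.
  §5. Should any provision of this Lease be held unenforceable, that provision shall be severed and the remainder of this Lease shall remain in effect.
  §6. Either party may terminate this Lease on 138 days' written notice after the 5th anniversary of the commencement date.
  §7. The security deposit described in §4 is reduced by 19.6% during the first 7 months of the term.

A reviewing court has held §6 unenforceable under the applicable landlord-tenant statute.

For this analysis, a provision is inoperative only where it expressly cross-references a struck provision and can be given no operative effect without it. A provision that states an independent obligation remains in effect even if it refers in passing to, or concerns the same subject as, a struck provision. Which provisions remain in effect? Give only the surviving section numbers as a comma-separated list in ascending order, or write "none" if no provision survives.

1, 2, 3, 4, 5, 7

§6 is struck. §2 mentions §6 but its own obligation stands independently of §6, so §2 is not affected. Nothing else in the Lease is defined by reference to §6. §5 is a severability clause and preserves every provision that can still be given independent effect. §1, §2, §3, §4, §5, and §7 remain in effect.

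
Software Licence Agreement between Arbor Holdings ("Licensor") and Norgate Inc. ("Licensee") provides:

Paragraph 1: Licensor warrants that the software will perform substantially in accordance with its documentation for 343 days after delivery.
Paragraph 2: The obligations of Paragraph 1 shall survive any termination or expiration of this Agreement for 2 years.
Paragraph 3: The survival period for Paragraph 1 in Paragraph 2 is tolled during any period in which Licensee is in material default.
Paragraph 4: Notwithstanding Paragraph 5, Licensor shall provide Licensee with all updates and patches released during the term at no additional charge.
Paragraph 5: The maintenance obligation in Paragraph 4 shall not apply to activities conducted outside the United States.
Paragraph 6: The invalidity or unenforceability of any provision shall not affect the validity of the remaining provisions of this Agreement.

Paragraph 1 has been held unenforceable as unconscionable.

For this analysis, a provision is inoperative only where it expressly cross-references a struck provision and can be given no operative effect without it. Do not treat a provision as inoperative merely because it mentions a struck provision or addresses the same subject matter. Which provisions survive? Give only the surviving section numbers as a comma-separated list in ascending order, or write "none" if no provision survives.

Paragraph 1 is struck. Paragraph 2 merely fixes the survival period for Paragraph 1; with Paragraph 1 gone it has nothing to operate on and falls away. Paragraph 3 has no operative effect of its own apart from Paragraph 2 and is therefore inoperative. Paragraph 6 is a severability clause and preserves every provision that can still be given independent effect. The provisions still in force are Paragraph 4, Paragraph 5, and Paragraph 6.

4, 5, 6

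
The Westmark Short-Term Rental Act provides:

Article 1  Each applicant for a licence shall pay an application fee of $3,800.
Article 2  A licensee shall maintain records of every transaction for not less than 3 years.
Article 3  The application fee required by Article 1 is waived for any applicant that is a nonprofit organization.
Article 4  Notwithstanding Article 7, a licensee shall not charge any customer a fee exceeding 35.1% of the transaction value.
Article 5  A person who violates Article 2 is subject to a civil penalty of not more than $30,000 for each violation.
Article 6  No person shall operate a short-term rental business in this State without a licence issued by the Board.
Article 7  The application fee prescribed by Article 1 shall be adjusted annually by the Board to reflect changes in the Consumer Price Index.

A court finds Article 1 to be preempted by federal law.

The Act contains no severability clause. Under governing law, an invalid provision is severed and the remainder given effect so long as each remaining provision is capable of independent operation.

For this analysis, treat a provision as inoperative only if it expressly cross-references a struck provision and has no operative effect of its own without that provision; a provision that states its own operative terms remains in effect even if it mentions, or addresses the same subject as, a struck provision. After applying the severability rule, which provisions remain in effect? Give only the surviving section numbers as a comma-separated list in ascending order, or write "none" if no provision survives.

Article 1 is struck. The whole of Article 3 is the nonprofit waiver of the application fee, defined by reference to Article 1, so Article 3 cannot stand once Article 1 is removed. Article 7 does nothing except set the indexation of the application fee by reference to Article 1; with Article 1 gone it has no independent effect and is inoperative. Article 4 mentions Article 7 but its own obligation stands independently of Article 7, so Article 4 is not affected. With no severability clause, the stated default rule severs what cannot stand and enforces each remaining provision that can operate on its own. Article 2, Article 4, Article 5, and Article 6 remain in effect.

2, 4, 5, 6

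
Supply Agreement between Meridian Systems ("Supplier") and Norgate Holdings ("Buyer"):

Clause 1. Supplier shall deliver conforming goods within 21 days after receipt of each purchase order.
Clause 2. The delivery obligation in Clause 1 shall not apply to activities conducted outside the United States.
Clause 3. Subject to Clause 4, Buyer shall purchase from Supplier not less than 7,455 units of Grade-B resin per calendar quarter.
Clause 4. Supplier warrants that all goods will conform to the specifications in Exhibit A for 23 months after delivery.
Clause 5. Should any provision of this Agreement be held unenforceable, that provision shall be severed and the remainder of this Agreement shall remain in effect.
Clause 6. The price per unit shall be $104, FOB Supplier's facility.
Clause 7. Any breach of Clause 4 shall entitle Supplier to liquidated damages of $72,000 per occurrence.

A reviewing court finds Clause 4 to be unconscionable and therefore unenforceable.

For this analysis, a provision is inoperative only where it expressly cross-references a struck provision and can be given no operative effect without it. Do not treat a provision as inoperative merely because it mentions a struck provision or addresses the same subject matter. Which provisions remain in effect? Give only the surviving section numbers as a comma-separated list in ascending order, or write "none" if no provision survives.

1, 2, 3, 5, 6

Clause 4 is struck. Clause 7 operates only by reference to Clause 4, so it falls with Clause 4. Although Clause 3 refers to Clause 4, its operative terms do not depend on Clause 4, so it remains in effect. Under the severability clause in Clause 5, the remaining provisions continue in force. Clause 1, Clause 2, Clause 3, Clause 5, and Clause 6 remain in effect.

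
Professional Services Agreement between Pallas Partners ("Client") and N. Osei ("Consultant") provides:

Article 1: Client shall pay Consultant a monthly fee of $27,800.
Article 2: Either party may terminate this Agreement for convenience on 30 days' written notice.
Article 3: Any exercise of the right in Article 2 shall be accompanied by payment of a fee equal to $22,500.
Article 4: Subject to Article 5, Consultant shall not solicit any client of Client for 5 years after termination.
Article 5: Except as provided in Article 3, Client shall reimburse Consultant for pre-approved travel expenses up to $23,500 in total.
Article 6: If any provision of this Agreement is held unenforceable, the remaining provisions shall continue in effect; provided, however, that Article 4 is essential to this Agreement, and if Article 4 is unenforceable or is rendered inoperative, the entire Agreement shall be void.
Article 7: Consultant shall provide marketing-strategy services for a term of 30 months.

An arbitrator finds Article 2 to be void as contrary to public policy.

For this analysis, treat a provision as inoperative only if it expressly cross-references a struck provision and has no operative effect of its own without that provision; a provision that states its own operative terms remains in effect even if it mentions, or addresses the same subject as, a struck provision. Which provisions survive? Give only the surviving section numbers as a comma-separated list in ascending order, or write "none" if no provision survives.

1, 4, 5, 6, 7

Article 2 is struck. The only function of Article 3 is the exercise fee for Article 2, so it cannot stand once Article 2 is removed. Although Article 5 refers to Article 3, its operative terms do not depend on Article 3, so it remains in effect. Article 6 makes Article 4 an essential term, but Article 4 is unaffected, so the severability proviso in Article 6 preserves the remaining provisions. That leaves Article 1, Article 4, Article 5, Article 6, and Article 7 in effect.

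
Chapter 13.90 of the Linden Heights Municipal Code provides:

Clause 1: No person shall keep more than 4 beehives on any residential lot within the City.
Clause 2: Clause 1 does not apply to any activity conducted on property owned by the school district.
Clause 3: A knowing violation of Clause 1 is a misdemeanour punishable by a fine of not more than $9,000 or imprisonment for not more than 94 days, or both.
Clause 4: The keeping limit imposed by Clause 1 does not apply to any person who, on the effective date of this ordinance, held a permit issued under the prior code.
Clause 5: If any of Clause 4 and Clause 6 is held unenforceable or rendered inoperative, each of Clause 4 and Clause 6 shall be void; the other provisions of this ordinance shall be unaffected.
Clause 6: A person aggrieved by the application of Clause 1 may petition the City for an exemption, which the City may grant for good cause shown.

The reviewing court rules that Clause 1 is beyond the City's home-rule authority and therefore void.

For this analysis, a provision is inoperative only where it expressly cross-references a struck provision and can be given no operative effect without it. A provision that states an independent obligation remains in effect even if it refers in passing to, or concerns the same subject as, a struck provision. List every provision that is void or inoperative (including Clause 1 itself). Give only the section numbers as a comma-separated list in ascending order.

1, 2, 3, 4, 6

Clause 1 is struck. Clause 2 has no operative effect of its own apart from Clause 1 and is therefore inoperative. Clause 3 has no operative effect of its own apart from Clause 1 and is therefore inoperative. Clause 4 merely fixes the grandfather exemption from Clause 1; with Clause 1 gone it has nothing to operate on and falls away. Clause 6 merely fixes the exemption procedure for Clause 1; with Clause 1 gone it has nothing to operate on and falls away. Clause 5 declares Clause 4 and Clause 6 mutually dependent; since one of them has fallen, all of them are of no effect. The remainder continues in force under Clause 5. Only Clause 5 remains in effect.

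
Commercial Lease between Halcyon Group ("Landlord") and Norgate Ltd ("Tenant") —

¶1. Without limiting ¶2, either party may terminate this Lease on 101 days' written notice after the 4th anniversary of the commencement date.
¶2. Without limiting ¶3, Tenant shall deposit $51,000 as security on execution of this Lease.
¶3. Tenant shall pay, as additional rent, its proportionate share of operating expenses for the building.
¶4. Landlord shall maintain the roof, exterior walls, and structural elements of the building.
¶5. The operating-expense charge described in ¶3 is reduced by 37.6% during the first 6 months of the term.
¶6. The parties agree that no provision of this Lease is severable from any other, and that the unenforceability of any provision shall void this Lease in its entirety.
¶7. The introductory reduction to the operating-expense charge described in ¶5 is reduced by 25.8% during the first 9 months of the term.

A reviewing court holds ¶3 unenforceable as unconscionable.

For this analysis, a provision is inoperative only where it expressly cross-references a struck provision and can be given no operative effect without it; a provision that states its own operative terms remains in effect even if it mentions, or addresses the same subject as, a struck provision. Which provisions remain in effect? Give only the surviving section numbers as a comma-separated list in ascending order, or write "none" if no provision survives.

none

¶3 is struck. The whole of ¶5 is the introductory reduction to the operating-expense charge, defined by reference to ¶3, so ¶5 cannot stand once ¶3 is removed. ¶7 operates only by reference to ¶5, so it falls with ¶5. ¶6 provides that the Lease is not severable, so the invalidity of any one provision voids the entire Lease. No provision of the Lease survives.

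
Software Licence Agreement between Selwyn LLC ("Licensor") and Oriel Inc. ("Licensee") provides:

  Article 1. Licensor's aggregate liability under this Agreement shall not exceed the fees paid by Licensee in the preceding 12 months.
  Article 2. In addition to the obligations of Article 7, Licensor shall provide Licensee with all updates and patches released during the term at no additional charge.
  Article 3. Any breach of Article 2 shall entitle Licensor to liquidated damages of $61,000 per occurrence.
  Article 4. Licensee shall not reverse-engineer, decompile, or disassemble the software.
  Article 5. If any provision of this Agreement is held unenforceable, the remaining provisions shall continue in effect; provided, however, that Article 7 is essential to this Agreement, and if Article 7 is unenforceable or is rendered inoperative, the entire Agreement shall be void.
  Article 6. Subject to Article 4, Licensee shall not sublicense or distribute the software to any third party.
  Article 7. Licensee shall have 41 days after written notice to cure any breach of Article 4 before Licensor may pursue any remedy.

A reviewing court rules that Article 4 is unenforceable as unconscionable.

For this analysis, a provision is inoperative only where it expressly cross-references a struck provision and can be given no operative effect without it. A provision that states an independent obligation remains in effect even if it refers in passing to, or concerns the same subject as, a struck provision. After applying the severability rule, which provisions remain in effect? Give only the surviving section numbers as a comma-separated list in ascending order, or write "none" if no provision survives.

none

Article 4 is struck. The only function of Article 7 is the cure period for breach of Article 4, so it cannot stand once Article 4 is removed. Article 5 makes Article 7 an essential term, and Article 7 has been rendered inoperative by the cascade; under Article 5, the entire Agreement is therefore void. No provision of the Agreement survives.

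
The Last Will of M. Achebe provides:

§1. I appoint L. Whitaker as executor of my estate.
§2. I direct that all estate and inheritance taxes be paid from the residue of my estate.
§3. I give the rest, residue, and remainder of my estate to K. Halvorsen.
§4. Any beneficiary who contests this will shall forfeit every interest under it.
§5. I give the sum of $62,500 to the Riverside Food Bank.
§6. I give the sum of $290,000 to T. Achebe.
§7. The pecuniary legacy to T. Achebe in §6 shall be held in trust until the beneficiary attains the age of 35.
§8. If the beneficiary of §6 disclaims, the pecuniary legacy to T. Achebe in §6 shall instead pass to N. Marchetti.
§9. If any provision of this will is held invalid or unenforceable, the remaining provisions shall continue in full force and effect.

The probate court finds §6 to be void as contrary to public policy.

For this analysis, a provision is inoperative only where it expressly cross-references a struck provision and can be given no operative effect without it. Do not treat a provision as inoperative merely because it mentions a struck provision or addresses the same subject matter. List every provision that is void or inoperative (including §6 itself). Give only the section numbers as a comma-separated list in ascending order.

6, 7, 8

§6 is struck. §7 operates only by reference to §6, so it falls with §6. §8 operates only by reference to §6, so it falls with §6. Under the severability clause in §9, the remaining provisions continue in force. §1, §2, §3, §4, §5, and §9 remain in effect.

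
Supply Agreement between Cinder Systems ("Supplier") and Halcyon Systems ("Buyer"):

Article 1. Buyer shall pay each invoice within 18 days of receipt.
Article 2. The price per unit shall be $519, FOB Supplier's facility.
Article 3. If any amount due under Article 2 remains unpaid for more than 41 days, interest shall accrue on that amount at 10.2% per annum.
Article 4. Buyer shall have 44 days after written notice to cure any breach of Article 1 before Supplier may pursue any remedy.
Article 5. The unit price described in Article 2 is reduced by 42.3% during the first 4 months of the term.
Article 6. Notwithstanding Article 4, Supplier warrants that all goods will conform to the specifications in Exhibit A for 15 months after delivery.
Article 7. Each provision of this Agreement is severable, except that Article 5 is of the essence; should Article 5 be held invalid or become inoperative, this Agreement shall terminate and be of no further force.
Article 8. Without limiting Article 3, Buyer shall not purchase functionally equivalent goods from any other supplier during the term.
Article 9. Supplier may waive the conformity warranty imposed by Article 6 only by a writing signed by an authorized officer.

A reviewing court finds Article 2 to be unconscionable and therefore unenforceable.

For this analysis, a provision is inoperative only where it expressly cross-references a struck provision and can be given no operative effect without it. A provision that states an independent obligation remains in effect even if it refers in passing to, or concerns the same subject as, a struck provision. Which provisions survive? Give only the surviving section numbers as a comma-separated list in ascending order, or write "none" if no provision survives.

none

Article 2 is struck. Article 3 has no operative effect of its own apart from Article 2 and is therefore inoperative. Article 5 has no operative effect of its own apart from Article 2 and is therefore inoperative. Article 7 makes Article 5 an essential term, and Article 5 has been rendered inoperative by the cascade; under Article 7, the entire Agreement is therefore void. No provision of the Agreement survives.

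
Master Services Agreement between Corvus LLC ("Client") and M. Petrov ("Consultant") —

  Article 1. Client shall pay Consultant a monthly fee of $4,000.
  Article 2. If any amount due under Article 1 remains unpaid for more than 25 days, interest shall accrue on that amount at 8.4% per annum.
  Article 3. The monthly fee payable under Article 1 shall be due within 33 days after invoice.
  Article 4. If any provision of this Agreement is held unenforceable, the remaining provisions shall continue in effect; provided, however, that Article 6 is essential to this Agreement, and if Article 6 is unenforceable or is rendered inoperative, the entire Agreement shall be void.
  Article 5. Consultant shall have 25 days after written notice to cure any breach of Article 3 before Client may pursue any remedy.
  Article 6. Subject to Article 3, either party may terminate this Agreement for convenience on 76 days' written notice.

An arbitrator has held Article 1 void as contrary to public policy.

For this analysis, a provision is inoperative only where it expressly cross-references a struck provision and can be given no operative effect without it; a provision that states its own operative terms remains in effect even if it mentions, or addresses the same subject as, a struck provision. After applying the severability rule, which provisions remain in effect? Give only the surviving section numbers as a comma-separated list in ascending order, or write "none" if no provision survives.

Article 1 is struck. Article 2 does nothing except set the default interest on the monthly fee by reference to Article 1; with Article 1 gone it has no independent effect and is inoperative. Article 3 operates only by reference to Article 1, so it falls with Article 1. The only function of Article 5 is the cure period for breach of Article 3, so it cannot stand once Article 3 is removed. Article 6 mentions Article 3 but its own obligation stands independently of Article 3, so Article 6 is not affected. Article 4 makes Article 6 an essential term, but Article 6 is unaffected, so the severability proviso in Article 4 preserves the remaining provisions. The provisions still in force are Article 4 and Article 6.

4, 6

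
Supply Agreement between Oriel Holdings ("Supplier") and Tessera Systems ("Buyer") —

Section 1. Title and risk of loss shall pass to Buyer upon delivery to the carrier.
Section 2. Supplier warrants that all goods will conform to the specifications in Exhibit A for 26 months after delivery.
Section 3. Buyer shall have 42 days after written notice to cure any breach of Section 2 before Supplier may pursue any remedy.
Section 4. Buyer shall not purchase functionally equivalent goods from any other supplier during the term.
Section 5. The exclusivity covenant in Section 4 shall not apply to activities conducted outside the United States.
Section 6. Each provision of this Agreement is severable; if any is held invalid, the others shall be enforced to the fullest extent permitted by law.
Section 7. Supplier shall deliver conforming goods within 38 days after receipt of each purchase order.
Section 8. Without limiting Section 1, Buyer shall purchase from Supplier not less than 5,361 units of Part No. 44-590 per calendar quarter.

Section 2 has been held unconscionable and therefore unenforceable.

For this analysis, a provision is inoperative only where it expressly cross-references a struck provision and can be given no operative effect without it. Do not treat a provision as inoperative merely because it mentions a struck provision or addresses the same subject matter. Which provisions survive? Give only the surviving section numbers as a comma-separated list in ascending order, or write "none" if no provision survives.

Section 2 is struck. Section 3 operates only by reference to Section 2, so it falls with Section 2. Under the severability clause in Section 6, the remaining provisions continue in force. The provisions still in force are Section 1, Section 4, Section 5, Section 6, Section 7, and Section 8.

1, 4, 5, 6, 7, 8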